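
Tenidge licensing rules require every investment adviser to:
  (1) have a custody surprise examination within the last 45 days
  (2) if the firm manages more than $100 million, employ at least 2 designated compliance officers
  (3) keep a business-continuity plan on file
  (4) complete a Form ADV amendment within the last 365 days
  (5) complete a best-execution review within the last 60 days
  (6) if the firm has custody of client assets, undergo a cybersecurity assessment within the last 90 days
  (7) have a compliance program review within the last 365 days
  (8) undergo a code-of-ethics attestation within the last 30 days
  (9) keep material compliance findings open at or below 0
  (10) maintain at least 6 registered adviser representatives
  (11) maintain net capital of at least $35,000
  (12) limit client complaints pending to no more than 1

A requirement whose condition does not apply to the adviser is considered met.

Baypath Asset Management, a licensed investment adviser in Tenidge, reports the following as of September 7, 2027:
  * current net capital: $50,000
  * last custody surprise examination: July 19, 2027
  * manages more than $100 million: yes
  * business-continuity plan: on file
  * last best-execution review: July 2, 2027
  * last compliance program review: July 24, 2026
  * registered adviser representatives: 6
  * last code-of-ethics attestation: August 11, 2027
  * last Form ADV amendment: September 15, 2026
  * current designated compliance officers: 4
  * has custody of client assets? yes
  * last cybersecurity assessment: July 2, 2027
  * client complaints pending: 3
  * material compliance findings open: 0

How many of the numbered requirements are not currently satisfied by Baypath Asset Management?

4

1. custody surprise examination 50 days ago vs limit 45 → not met
2. condition 'manages more than $100 million' holds; designated compliance officers 4 ≥ 2 → met
3. business-continuity plan present → met
4. Form ADV amendment 357 days ago vs limit 365 → met
5. best-execution review 67 days ago vs limit 60 → not met
6. condition 'has custody of client assets' holds; cybersecurity assessment 67 days ago vs limit 90 → met
7. compliance program review 410 days ago vs limit 365 → not met
8. code-of-ethics attestation 27 days ago vs limit 30 → met
9. material compliance findings open 0 ≤ 0 → met
10. registered adviser representatives 6 ≥ 6 → met
11. net capital $50,000 ≥ $35,000 → met
12. client complaints pending 3 > 1 → not met
Not met: 4 of 12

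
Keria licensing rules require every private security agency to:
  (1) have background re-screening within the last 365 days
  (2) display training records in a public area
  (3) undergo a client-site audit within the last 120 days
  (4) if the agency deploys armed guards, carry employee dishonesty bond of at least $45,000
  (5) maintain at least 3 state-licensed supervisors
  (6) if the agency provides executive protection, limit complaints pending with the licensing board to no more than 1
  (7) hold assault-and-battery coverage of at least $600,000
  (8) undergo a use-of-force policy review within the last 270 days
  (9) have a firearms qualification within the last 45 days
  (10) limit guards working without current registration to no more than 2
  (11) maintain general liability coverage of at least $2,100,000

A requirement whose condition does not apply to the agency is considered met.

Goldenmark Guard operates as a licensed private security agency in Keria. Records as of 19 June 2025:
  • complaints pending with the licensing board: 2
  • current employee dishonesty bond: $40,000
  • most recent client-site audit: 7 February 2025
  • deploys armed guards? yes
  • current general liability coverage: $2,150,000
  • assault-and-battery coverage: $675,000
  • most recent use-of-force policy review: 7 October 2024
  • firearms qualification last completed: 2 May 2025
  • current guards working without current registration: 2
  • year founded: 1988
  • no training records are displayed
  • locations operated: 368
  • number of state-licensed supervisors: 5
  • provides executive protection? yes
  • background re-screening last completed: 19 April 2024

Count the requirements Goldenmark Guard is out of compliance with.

1. background re-screening 426 days ago vs limit 365 → not met
2. training records absent → not met
3. client-site audit 132 days ago vs limit 120 → not met
4. condition 'deploys armed guards' holds; employee dishonesty bond $40,000 < $45,000 → not met
5. state-licensed supervisors 5 ≥ 3 → met
6. condition 'provides executive protection' holds; complaints pending with the licensing board 2 > 1 → not met
7. assault-and-battery coverage $675,000 ≥ $600,000 → met
8. use-of-force policy review 255 days ago vs limit 270 → met
9. firearms qualification 48 days ago vs limit 45 → not met
10. guards working without current registration 2 ≤ 2 → met
11. general liability coverage $2,150,000 ≥ $2,100,000 → met
Not met: 6 of 11

6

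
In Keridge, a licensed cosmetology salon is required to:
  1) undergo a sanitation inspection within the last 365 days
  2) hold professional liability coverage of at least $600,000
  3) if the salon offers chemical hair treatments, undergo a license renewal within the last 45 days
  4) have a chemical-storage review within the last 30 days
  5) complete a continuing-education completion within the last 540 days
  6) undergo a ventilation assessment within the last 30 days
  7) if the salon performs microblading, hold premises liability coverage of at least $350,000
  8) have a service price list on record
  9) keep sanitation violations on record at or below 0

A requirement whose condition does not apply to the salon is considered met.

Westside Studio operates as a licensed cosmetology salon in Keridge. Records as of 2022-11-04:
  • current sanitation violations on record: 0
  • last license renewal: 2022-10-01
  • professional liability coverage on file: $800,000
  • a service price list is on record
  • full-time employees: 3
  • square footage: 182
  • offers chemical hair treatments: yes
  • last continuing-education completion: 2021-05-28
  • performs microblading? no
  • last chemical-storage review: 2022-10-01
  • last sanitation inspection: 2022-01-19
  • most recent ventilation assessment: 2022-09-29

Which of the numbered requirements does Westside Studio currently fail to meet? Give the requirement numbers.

4, 6

1. sanitation inspection 289 days ago vs limit 365 → met
2. professional liability coverage $800,000 ≥ $600,000 → met
3. condition 'offers chemical hair treatments' holds; license renewal 34 days ago vs limit 45 → met
4. chemical-storage review 34 days ago vs limit 30 → not met
5. continuing-education completion 525 days ago vs limit 540 → met
6. ventilation assessment 36 days ago vs limit 30 → not met
7. condition 'performs microblading' does not hold → requirement n/a → met
8. service price list present → met
9. sanitation violations on record 0 ≤ 0 → met
Not met: 4, 6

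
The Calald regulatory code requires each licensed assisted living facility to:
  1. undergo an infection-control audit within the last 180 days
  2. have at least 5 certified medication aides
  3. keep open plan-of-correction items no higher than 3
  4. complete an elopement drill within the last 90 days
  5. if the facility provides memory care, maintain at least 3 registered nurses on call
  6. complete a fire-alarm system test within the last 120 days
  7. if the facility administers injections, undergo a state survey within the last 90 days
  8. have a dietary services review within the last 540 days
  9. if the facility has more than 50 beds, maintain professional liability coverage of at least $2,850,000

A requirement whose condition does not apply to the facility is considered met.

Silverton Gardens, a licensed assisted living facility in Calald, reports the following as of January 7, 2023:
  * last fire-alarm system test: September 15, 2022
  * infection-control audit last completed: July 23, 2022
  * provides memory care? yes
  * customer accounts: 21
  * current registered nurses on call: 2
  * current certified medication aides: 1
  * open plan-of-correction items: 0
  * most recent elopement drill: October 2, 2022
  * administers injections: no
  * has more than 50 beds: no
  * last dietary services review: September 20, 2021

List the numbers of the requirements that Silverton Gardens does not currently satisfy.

2, 4, 5

1. infection-control audit 168 days ago vs limit 180 → met
2. certified medication aides 1 < 5 → not met
3. open plan-of-correction items 0 ≤ 3 → met
4. elopement drill 97 days ago vs limit 90 → not met
5. condition 'provides memory care' holds; registered nurses on call 2 < 3 → not met
6. fire-alarm system test 114 days ago vs limit 120 → met
7. condition 'administers injections' does not hold → requirement n/a → met
8. dietary services review 474 days ago vs limit 540 → met
9. condition 'has more than 50 beds' does not hold → requirement n/a → met
Not met: 2, 4, 5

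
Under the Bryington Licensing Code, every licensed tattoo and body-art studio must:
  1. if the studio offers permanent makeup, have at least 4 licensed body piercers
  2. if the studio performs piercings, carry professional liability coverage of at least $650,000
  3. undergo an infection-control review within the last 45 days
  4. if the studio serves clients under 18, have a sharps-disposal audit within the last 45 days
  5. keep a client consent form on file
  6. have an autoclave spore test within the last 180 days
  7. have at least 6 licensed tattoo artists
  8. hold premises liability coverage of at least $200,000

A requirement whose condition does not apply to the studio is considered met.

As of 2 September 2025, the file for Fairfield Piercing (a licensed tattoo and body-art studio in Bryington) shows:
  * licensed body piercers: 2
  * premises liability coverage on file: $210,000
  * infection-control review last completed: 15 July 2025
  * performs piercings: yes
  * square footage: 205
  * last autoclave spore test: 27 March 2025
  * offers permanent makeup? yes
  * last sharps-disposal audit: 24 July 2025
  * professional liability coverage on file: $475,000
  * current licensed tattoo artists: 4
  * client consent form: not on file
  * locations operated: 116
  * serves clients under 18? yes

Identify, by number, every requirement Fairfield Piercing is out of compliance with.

1. condition 'offers permanent makeup' holds; licensed body piercers 2 < 4 → not met
2. condition 'performs piercings' holds; professional liability coverage $475,000 < $650,000 → not met
3. infection-control review 49 days ago vs limit 45 → not met
4. condition 'serves clients under 18' holds; sharps-disposal audit 40 days ago vs limit 45 → met
5. client consent form absent → not met
6. autoclave spore test 159 days ago vs limit 180 → met
7. licensed tattoo artists 4 < 6 → not met
8. premises liability coverage $210,000 ≥ $200,000 → met
Not met: 1, 2, 3, 5, 7

1, 2, 3, 5, 7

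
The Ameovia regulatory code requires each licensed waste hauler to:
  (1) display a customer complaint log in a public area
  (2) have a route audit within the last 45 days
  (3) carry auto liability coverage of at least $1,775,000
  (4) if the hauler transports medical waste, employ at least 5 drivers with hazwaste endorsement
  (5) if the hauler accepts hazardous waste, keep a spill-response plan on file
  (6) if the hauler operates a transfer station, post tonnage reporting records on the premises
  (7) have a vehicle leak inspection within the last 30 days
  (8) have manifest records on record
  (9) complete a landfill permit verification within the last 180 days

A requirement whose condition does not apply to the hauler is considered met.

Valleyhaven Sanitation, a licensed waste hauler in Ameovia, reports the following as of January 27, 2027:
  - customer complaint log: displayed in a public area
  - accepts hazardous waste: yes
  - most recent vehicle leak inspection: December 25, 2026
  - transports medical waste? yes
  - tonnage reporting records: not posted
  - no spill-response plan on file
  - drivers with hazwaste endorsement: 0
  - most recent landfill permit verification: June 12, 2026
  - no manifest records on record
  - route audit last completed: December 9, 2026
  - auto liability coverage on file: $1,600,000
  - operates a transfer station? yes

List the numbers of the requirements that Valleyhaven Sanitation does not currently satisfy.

1. customer complaint log present → met
2. route audit 49 days ago vs limit 45 → not met
3. auto liability coverage $1,600,000 < $1,775,000 → not met
4. condition 'transports medical waste' holds; drivers with hazwaste endorsement 0 < 5 → not met
5. condition 'accepts hazardous waste' holds; spill-response plan absent → not met
6. condition 'operates a transfer station' holds; tonnage reporting records absent → not met
7. vehicle leak inspection 33 days ago vs limit 30 → not met
8. manifest records absent → not met
9. landfill permit verification 229 days ago vs limit 180 → not met
Not met: 2, 3, 4, 5, 6, 7, 8, 9

2, 3, 4, 5, 6, 7, 8, 9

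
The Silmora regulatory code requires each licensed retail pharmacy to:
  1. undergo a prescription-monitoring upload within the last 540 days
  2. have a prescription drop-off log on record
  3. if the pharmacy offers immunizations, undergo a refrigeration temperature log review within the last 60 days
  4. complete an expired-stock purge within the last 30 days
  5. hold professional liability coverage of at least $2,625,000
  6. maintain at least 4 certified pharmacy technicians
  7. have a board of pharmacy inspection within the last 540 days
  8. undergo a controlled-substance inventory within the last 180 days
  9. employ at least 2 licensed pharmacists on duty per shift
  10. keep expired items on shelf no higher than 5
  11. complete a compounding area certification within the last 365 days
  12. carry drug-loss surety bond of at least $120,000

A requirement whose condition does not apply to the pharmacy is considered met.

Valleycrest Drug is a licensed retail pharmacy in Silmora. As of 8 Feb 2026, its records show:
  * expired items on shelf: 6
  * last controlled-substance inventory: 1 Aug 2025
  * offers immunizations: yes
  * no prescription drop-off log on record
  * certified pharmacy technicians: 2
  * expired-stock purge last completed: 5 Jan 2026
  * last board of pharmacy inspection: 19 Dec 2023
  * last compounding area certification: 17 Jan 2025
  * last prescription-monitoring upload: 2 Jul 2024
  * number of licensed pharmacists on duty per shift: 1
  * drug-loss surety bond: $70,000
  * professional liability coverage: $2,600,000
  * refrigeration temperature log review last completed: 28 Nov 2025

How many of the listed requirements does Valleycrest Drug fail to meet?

12

1. prescription-monitoring upload 586 days ago vs limit 540 → not met
2. prescription drop-off log absent → not met
3. condition 'offers immunizations' holds; refrigeration temperature log review 72 days ago vs limit 60 → not met
4. expired-stock purge 34 days ago vs limit 30 → not met
5. professional liability coverage $2,600,000 < $2,625,000 → not met
6. certified pharmacy technicians 2 < 4 → not met
7. board of pharmacy inspection 782 days ago vs limit 540 → not met
8. controlled-substance inventory 191 days ago vs limit 180 → not met
9. licensed pharmacists on duty per shift 1 < 2 → not met
10. expired items on shelf 6 > 5 → not met
11. compounding area certification 387 days ago vs limit 365 → not met
12. drug-loss surety bond $70,000 < $120,000 → not met
Not met: 12 of 12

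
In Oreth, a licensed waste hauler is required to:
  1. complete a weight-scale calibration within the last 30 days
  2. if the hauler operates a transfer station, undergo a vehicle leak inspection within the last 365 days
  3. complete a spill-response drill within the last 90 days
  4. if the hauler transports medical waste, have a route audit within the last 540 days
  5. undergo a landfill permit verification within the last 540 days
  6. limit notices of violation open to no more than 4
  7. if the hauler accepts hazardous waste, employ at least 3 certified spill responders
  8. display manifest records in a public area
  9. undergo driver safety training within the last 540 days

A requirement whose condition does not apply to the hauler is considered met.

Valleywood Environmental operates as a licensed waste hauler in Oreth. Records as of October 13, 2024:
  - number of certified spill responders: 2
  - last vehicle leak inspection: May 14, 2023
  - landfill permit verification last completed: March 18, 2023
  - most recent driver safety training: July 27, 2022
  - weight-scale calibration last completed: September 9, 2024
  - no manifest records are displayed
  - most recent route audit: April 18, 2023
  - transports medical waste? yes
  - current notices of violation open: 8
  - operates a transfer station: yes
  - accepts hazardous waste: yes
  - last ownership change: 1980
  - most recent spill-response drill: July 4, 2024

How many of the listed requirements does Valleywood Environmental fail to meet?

9

1. weight-scale calibration 34 days ago vs limit 30 → not met
2. condition 'operates a transfer station' holds; vehicle leak inspection 518 days ago vs limit 365 → not met
3. spill-response drill 101 days ago vs limit 90 → not met
4. condition 'transports medical waste' holds; route audit 544 days ago vs limit 540 → not met
5. landfill permit verification 575 days ago vs limit 540 → not met
6. notices of violation open 8 > 4 → not met
7. condition 'accepts hazardous waste' holds; certified spill responders 2 < 3 → not met
8. manifest records absent → not met
9. driver safety training 809 days ago vs limit 540 → not met
Not met: 9 of 9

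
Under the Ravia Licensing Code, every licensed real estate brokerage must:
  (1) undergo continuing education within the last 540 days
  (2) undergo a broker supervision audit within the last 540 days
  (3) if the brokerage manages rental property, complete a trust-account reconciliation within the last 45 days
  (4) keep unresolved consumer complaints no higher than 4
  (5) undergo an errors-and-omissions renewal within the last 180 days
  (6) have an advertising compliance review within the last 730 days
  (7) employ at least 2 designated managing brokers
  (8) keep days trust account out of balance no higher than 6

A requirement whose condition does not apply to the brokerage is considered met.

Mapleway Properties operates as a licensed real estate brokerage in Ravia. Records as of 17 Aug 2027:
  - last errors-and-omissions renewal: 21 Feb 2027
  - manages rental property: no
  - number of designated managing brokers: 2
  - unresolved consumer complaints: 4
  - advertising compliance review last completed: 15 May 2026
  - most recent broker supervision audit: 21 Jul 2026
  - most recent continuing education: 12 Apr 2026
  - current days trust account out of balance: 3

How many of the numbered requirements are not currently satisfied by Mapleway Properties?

1. continuing education 492 days ago vs limit 540 → met
2. broker supervision audit 392 days ago vs limit 540 → met
3. condition 'manages rental property' does not hold → requirement n/a → met
4. unresolved consumer complaints 4 ≤ 4 → met
5. errors-and-omissions renewal 177 days ago vs limit 180 → met
6. advertising compliance review 459 days ago vs limit 730 → met
7. designated managing brokers 2 ≥ 2 → met
8. days trust account out of balance 3 ≤ 6 → met
Not met: 0 of 8

0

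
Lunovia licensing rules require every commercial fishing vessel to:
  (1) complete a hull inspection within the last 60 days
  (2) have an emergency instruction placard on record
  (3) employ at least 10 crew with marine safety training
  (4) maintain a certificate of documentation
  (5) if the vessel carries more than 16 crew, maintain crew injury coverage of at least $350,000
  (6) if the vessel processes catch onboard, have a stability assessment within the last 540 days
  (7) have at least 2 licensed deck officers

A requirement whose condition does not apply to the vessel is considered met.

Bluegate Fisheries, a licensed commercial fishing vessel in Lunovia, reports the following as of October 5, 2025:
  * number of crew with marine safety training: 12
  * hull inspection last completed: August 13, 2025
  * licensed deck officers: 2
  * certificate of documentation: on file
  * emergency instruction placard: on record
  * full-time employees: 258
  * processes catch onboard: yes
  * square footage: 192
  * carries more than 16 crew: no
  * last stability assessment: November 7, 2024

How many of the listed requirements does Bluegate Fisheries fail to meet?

1. hull inspection 53 days ago vs limit 60 → met
2. emergency instruction placard present → met
3. crew with marine safety training 12 ≥ 10 → met
4. certificate of documentation present → met
5. condition 'carries more than 16 crew' does not hold → requirement n/a → met
6. condition 'processes catch onboard' holds; stability assessment 332 days ago vs limit 540 → met
7. licensed deck officers 2 ≥ 2 → met
Not met: 0 of 7

0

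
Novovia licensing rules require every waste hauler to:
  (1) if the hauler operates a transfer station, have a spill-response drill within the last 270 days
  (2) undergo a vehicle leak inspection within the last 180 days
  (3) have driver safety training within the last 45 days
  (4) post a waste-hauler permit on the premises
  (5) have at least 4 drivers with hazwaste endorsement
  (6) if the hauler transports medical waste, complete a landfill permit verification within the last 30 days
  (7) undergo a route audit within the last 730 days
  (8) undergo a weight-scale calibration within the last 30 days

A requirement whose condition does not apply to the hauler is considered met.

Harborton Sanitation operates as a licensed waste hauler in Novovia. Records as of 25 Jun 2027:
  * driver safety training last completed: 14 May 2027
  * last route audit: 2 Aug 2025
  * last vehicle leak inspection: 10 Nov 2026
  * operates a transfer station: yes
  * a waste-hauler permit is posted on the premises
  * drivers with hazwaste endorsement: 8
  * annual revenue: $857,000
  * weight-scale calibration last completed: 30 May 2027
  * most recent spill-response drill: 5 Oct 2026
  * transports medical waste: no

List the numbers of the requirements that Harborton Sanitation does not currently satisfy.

1. condition 'operates a transfer station' holds; spill-response drill 263 days ago vs limit 270 → met
2. vehicle leak inspection 227 days ago vs limit 180 → not met
3. driver safety training 42 days ago vs limit 45 → met
4. waste-hauler permit present → met
5. drivers with hazwaste endorsement 8 ≥ 4 → met
6. condition 'transports medical waste' does not hold → requirement n/a → met
7. route audit 692 days ago vs limit 730 → met
8. weight-scale calibration 26 days ago vs limit 30 → met
Not met: 2

2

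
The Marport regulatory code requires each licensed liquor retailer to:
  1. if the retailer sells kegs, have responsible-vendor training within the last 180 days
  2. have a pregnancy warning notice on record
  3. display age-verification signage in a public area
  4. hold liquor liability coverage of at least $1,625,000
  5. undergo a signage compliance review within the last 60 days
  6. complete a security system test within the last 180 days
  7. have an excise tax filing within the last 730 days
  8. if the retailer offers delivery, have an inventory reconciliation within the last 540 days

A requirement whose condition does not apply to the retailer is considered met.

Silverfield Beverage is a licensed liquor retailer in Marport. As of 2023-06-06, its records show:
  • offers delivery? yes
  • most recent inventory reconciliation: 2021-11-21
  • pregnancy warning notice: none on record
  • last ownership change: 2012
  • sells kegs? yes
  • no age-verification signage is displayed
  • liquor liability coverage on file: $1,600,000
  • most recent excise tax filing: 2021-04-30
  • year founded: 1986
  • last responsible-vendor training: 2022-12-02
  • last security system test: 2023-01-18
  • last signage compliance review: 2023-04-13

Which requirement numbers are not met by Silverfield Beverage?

1. condition 'sells kegs' holds; responsible-vendor training 186 days ago vs limit 180 → not met
2. pregnancy warning notice absent → not met
3. age-verification signage absent → not met
4. liquor liability coverage $1,600,000 < $1,625,000 → not met
5. signage compliance review 54 days ago vs limit 60 → met
6. security system test 139 days ago vs limit 180 → met
7. excise tax filing 767 days ago vs limit 730 → not met
8. condition 'offers delivery' holds; inventory reconciliation 562 days ago vs limit 540 → not met
Not met: 1, 2, 3, 4, 7, 8

1, 2, 3, 4, 7, 8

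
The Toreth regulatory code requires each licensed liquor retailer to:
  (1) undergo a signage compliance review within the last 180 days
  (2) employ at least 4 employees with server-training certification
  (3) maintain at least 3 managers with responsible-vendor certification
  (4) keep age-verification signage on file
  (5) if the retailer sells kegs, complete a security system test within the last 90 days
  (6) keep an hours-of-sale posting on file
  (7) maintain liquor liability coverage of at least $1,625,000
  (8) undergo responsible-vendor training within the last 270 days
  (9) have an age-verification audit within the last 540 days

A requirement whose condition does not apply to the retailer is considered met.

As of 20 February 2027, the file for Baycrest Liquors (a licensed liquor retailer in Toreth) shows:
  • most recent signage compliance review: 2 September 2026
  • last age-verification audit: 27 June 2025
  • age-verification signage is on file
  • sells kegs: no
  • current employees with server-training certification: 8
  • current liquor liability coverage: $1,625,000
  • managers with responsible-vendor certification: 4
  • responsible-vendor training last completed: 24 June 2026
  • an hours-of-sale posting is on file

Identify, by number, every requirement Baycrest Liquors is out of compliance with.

1. signage compliance review 171 days ago vs limit 180 → met
2. employees with server-training certification 8 ≥ 4 → met
3. managers with responsible-vendor certification 4 ≥ 3 → met
4. age-verification signage present → met
5. condition 'sells kegs' does not hold → requirement n/a → met
6. hours-of-sale posting present → met
7. liquor liability coverage $1,625,000 ≥ $1,625,000 → met
8. responsible-vendor training 241 days ago vs limit 270 → met
9. age-verification audit 603 days ago vs limit 540 → not met
Not met: 9

9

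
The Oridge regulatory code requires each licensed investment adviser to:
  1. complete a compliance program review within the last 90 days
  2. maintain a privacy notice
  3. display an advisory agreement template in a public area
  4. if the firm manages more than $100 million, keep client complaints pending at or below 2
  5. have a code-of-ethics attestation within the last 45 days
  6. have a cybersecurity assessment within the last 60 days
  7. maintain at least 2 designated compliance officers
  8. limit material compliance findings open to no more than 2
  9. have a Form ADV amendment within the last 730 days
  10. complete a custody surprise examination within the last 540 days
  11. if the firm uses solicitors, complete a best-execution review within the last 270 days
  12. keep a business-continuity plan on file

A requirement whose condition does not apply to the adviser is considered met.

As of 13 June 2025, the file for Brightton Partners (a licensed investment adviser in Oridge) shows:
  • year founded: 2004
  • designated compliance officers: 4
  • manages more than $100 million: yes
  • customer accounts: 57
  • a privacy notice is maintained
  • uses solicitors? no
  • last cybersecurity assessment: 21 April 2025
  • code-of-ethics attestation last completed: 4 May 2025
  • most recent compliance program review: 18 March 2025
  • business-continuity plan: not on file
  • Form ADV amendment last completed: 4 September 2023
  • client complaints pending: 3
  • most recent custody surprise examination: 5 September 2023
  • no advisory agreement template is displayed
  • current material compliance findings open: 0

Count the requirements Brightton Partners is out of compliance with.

1. compliance program review 87 days ago vs limit 90 → met
2. privacy notice present → met
3. advisory agreement template absent → not met
4. condition 'manages more than $100 million' holds; client complaints pending 3 > 2 → not met
5. code-of-ethics attestation 40 days ago vs limit 45 → met
6. cybersecurity assessment 53 days ago vs limit 60 → met
7. designated compliance officers 4 ≥ 2 → met
8. material compliance findings open 0 ≤ 2 → met
9. Form ADV amendment 648 days ago vs limit 730 → met
10. custody surprise examination 647 days ago vs limit 540 → not met
11. condition 'uses solicitors' does not hold → requirement n/a → met
12. business-continuity plan absent → not met
Not met: 4 of 12

4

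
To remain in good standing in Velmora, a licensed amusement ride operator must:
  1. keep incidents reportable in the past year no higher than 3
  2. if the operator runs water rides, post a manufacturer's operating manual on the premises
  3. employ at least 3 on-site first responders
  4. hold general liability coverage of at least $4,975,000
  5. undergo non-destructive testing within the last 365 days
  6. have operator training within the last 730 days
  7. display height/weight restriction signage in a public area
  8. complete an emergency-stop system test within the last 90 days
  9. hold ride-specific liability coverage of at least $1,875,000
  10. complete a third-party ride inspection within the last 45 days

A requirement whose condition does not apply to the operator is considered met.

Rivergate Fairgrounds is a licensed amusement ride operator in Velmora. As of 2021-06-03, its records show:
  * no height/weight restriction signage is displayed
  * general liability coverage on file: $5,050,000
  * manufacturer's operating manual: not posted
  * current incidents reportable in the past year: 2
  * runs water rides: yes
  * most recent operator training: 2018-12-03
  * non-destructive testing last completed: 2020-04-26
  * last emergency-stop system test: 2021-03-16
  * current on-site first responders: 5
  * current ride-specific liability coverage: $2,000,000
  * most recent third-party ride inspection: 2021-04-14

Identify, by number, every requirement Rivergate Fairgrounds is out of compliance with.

1. incidents reportable in the past year 2 ≤ 3 → met
2. condition 'runs water rides' holds; manufacturer's operating manual absent → not met
3. on-site first responders 5 ≥ 3 → met
4. general liability coverage $5,050,000 ≥ $4,975,000 → met
5. non-destructive testing 403 days ago vs limit 365 → not met
6. operator training 913 days ago vs limit 730 → not met
7. height/weight restriction signage absent → not met
8. emergency-stop system test 79 days ago vs limit 90 → met
9. ride-specific liability coverage $2,000,000 ≥ $1,875,000 → met
10. third-party ride inspection 50 days ago vs limit 45 → not met
Not met: 2, 5, 6, 7, 10

2, 5, 6, 7, 10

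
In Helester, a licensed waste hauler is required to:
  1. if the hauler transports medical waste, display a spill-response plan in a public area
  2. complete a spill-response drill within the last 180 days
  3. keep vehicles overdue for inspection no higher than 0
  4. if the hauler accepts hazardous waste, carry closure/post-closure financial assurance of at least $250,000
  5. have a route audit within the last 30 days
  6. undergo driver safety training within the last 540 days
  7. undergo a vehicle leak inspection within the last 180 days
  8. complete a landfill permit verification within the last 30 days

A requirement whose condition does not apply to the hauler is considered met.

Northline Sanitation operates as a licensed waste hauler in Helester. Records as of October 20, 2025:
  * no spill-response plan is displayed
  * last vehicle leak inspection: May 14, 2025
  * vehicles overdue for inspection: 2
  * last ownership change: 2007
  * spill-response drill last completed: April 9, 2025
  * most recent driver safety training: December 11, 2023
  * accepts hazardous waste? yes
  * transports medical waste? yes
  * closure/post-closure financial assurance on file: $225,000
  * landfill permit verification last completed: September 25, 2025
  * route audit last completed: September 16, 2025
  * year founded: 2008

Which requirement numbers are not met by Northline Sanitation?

1. condition 'transports medical waste' holds; spill-response plan absent → not met
2. spill-response drill 194 days ago vs limit 180 → not met
3. vehicles overdue for inspection 2 > 0 → not met
4. condition 'accepts hazardous waste' holds; closure/post-closure financial assurance $225,000 < $250,000 → not met
5. route audit 34 days ago vs limit 30 → not met
6. driver safety training 679 days ago vs limit 540 → not met
7. vehicle leak inspection 159 days ago vs limit 180 → met
8. landfill permit verification 25 days ago vs limit 30 → met
Not met: 1, 2, 3, 4, 5, 6

1, 2, 3, 4, 5, 6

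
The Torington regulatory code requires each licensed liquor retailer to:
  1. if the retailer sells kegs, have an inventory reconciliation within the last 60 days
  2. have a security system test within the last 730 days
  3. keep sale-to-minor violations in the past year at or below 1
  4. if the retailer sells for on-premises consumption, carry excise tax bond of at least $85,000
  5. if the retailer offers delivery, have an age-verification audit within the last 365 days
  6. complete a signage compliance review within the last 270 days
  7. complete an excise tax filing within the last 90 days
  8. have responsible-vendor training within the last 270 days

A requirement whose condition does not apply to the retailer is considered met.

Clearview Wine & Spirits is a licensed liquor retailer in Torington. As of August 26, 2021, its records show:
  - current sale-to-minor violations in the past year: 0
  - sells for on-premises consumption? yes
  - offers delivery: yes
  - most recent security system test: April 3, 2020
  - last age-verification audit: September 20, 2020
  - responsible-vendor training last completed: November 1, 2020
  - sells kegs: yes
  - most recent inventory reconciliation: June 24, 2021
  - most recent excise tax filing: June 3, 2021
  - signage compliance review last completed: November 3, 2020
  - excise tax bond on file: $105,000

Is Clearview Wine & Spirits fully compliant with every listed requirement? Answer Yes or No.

No

1. condition 'sells kegs' holds; inventory reconciliation 63 days ago vs limit 60 → not met
2. security system test 510 days ago vs limit 730 → met
3. sale-to-minor violations in the past year 0 ≤ 1 → met
4. condition 'sells for on-premises consumption' holds; excise tax bond $105,000 ≥ $85,000 → met
5. condition 'offers delivery' holds; age-verification audit 340 days ago vs limit 365 → met
6. signage compliance review 296 days ago vs limit 270 → not met
7. excise tax filing 84 days ago vs limit 90 → met
8. responsible-vendor training 298 days ago vs limit 270 → not met
Not met: 1, 6, 8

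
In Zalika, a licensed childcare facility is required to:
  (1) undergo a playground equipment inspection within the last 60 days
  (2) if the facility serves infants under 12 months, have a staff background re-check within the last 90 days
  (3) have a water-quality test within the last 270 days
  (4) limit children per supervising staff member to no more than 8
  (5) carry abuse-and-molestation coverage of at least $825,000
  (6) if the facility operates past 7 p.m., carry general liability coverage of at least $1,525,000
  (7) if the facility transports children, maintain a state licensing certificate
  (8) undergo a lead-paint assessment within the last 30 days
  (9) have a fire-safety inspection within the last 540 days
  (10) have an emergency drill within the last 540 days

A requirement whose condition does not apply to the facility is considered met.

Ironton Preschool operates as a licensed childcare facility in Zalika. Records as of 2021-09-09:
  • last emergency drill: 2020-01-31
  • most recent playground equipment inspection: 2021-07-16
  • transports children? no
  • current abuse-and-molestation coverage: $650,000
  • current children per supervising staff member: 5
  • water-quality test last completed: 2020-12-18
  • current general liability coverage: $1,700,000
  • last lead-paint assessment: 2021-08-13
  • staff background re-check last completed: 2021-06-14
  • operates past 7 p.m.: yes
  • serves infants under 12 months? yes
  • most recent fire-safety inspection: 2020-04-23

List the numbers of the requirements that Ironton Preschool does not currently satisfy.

1. playground equipment inspection 55 days ago vs limit 60 → met
2. condition 'serves infants under 12 months' holds; staff background re-check 87 days ago vs limit 90 → met
3. water-quality test 265 days ago vs limit 270 → met
4. children per supervising staff member 5 ≤ 8 → met
5. abuse-and-molestation coverage $650,000 < $825,000 → not met
6. condition 'operates past 7 p.m.' holds; general liability coverage $1,700,000 ≥ $1,525,000 → met
7. condition 'transports children' does not hold → requirement n/a → met
8. lead-paint assessment 27 days ago vs limit 30 → met
9. fire-safety inspection 504 days ago vs limit 540 → met
10. emergency drill 587 days ago vs limit 540 → not met
Not met: 5, 10

5, 10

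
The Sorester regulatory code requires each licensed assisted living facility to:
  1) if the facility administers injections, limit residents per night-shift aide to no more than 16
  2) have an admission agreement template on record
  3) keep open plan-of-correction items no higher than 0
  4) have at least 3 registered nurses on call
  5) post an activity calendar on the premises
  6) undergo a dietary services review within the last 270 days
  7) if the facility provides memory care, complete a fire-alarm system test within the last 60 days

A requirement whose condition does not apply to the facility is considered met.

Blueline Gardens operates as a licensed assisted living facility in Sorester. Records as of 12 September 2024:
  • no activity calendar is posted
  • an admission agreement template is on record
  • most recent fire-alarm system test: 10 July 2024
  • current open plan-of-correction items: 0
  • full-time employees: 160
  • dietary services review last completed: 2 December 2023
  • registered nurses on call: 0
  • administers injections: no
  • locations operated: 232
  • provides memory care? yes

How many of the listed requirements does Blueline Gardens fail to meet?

4

1. condition 'administers injections' does not hold → requirement n/a → met
2. admission agreement template present → met
3. open plan-of-correction items 0 ≤ 0 → met
4. registered nurses on call 0 < 3 → not met
5. activity calendar absent → not met
6. dietary services review 285 days ago vs limit 270 → not met
7. condition 'provides memory care' holds; fire-alarm system test 64 days ago vs limit 60 → not met
Not met: 4 of 7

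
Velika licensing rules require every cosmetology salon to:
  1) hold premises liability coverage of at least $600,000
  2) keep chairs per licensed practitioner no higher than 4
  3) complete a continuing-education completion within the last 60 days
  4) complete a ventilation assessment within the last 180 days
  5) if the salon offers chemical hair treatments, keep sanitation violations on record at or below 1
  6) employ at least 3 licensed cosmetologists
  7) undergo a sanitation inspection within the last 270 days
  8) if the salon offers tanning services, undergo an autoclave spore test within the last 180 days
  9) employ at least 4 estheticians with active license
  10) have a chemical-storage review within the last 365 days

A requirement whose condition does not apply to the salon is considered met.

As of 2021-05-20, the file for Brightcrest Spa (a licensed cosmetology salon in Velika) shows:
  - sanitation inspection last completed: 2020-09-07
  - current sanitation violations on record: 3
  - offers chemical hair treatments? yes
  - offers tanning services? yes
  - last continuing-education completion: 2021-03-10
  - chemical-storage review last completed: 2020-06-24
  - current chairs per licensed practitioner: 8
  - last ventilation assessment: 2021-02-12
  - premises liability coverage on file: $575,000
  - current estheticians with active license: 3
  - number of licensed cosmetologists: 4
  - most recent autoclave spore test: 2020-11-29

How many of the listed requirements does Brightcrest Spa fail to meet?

5

1. premises liability coverage $575,000 < $600,000 → not met
2. chairs per licensed practitioner 8 > 4 → not met
3. continuing-education completion 71 days ago vs limit 60 → not met
4. ventilation assessment 97 days ago vs limit 180 → met
5. condition 'offers chemical hair treatments' holds; sanitation violations on record 3 > 1 → not met
6. licensed cosmetologists 4 ≥ 3 → met
7. sanitation inspection 255 days ago vs limit 270 → met
8. condition 'offers tanning services' holds; autoclave spore test 172 days ago vs limit 180 → met
9. estheticians with active license 3 < 4 → not met
10. chemical-storage review 330 days ago vs limit 365 → met
Not met: 5 of 10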